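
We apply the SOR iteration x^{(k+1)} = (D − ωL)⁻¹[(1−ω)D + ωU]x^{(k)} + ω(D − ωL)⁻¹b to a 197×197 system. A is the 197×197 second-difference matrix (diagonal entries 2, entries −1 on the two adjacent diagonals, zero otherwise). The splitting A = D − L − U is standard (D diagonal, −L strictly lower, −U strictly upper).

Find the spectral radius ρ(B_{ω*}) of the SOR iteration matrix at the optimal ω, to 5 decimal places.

ρ_SOR = 0.96876

ρ_J = max_k |cos(kπ/198)| = cos(π/198) = 0.99987
√(1−ρ_J²) simplifies to sin(π/198) = 0.015866.
ω* = 2/(1+0.015866) = 1.96876
Hence ρ(B_{ω*}) = 1.96876 − 1 = 0.96876.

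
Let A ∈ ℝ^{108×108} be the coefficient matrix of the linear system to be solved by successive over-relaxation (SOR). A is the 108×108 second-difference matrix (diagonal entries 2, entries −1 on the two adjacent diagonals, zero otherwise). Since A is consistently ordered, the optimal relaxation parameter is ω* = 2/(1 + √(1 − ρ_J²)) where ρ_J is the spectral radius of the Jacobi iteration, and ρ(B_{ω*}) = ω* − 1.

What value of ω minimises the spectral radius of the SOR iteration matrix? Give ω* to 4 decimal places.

ω* = 1.9440

[ρ_J] n=108: ρ(B_J) = cos(π/(n+1)) = cos(π/109) = 0.9996.
1 − cos²(π/109) = sin²(π/109) ⇒ √(1−ρ_J²) = sin(π/109) = 0.02882.
ω* = 2 / (1 + 0.02882) = 2 / 1.02882 ≈ 1.9440.
Hence ρ(B_{ω*}) = 1.9440 − 1 = 0.9440.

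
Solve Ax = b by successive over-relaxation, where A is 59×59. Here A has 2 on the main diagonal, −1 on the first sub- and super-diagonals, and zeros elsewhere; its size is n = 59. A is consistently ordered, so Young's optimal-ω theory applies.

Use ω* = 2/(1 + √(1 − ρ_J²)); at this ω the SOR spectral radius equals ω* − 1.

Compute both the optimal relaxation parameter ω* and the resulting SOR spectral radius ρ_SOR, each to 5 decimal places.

ω* = 1.90053, ρ_SOR = 0.90053

spectrum of D⁻¹(L+U) = {cos(kπ/60) : 1≤k≤59}; ρ_J = cos(π/60) = 0.99863.
√(1 − cos²(π/60)) = sin(π/60) ≈ 0.052336.
Young: ω* = 2/(1+√(1−ρ_J²)) = 2/(1+0.052336) = 2/1.052336 = 1.90053.
ρ_SOR = ω* − 1 = 1.90053 − 1 = 0.90053.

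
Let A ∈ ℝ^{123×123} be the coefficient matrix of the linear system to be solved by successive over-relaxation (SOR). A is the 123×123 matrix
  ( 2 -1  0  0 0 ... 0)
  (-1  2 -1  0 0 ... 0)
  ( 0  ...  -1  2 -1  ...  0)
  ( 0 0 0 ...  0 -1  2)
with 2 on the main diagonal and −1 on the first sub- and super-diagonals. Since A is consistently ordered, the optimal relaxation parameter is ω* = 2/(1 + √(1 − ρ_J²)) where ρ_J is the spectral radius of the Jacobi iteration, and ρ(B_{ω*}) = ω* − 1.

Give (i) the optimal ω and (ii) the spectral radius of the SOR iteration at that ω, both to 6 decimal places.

n=123: λ(B_J) = 1 − λ(A)/2 = cos(kπ/124); k=1 gives ρ_J = 0.999679.
√(1 − cos²(π/124)) = sin(π/124) ≈ 0.0253327.
ω* = 2/(1+0.0253327) = 1.950586
At ω = 1.950586 every |λ(B_ω)| = ω−1, so ρ_SOR = 0.950586.

ω* = 1.950586, ρ_SOR = 0.950586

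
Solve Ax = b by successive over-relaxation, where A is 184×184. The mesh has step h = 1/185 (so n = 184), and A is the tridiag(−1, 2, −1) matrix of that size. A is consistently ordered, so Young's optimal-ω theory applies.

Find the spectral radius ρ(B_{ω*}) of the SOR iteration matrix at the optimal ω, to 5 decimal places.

ρ_SOR = 0.96661

B_J for the 184×184 system has eigenvalues cos(kπ/185); ρ_J = cos(π/185) = 0.99986.
√(1−ρ_J²) simplifies to sin(π/185) = 0.016981.
ω* = 2/(1 + 0.016981) = 2/1.016981 = 1.96661.
At ω = 1.96661 every |λ(B_ω)| = ω−1, so ρ_SOR = 0.96661.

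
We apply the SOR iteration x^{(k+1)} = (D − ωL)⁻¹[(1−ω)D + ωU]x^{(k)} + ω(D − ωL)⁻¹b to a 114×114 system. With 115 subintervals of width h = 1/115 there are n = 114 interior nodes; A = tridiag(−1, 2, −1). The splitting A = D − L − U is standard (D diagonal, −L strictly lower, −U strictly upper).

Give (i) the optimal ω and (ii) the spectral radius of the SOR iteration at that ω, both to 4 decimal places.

ω* = 1.9468, ρ_SOR = 0.9468

B_J for the 114×114 system has eigenvalues cos(kπ/115); ρ_J = cos(π/115) = 0.9996.
√(1−ρ_J²) simplifies to sin(π/115) = 0.02731.
[ω*] 2 ÷ (1 + 0.02731) = 2 ÷ 1.02731 = 1.9468.
Hence ρ(B_{ω*}) = 1.9468 − 1 = 0.9468.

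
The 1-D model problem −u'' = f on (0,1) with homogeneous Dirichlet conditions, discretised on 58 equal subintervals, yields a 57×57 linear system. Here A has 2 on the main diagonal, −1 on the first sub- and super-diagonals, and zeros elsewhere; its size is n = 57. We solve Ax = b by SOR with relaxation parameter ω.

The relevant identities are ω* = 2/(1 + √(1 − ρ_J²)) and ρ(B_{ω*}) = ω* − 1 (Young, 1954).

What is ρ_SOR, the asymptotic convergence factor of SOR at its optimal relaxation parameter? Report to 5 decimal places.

ρ_SOR = 0.89728

ρ_J = max_k |cos(kπ/58)| = cos(π/58) = 0.99853
1 − cos²(π/58) = sin²(π/58) ⇒ √(1−ρ_J²) = sin(π/58) = 0.054139.
[ω*] 2 ÷ (1 + 0.054139) = 2 ÷ 1.054139 = 1.89728.
ρ_SOR = ω* − 1 = 1.89728 − 1 = 0.89728.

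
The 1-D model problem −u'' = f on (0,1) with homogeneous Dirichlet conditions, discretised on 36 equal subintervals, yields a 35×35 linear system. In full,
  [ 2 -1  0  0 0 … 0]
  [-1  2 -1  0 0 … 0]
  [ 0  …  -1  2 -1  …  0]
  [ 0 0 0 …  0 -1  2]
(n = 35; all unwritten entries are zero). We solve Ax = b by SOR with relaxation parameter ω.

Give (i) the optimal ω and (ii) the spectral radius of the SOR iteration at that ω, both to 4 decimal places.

With n=35, ρ(Jacobi) = cos(π/36) = 0.9962.
√(1−ρ_J²) simplifies to sin(π/36) = 0.08716.
[ω*] 2 ÷ (1 + 0.08716) = 2 ÷ 1.08716 = 1.8397.
[ρ_SOR] ω* − 1 = 0.8397.

ω* = 1.8397, ρ_SOR = 0.8397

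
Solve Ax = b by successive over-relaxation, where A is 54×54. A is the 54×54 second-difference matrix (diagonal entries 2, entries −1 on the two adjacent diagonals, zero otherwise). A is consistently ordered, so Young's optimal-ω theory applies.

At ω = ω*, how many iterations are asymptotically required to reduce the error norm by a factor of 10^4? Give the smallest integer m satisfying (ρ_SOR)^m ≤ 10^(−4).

m = 81

[ρ_J] n=54: ρ(B_J) = cos(π/(n+1)) = cos(π/55) = 0.9983691.
√(1−ρ_J²) simplifies to sin(π/55) = 0.0570888.
So ω* = 2/1.0570888 = 1.8919886 (Young).
At ω = 1.8919886 every |λ(B_ω)| = ω−1, so ρ_SOR = 0.8919886.
For 4 digits: m = 4·ln10 / (−ln 0.8919886) = 9.21034/0.114302 = 80.579; round up → m = 81.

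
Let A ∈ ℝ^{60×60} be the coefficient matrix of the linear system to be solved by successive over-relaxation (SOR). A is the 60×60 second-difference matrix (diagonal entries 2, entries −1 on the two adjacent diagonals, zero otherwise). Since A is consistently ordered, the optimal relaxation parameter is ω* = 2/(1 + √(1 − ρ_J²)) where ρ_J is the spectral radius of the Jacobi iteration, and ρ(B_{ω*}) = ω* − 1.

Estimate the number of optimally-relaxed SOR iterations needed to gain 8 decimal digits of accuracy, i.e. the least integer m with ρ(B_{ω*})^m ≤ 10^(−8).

m = 179

½·tridiag(1,0,1) at n=60: λ_k = cos(kπ/61); max |λ| at k=1 ⇒ ρ_J = cos(π/61) ≈ 0.9986741.
1 − cos²(π/61) = sin²(π/61) ⇒ √(1−ρ_J²) = sin(π/61) = 0.0514788.
Then 2/(1+√(1−ρ_J²)) = 2/(1+0.0514788); ω* = 2/1.0514788 = 1.9020830.
At ω = 1.9020830 every |λ(B_ω)| = ω−1, so ρ_SOR = 0.9020830.
ρ_SOR^m ≤ 10^(−8) ⇔ m ≥ 8·ln10/(−ln 0.9020830) = 18.4207/0.103049 = 178.757; m = ⌈178.757⌉ = 179.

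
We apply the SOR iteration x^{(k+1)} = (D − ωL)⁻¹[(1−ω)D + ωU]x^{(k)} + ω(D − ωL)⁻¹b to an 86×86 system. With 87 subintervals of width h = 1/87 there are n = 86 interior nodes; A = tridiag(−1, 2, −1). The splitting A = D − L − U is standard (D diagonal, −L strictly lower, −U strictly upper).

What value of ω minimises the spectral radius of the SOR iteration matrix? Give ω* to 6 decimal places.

ρ_J = max_k |cos(kπ/87)| = cos(π/87) = 0.999348
root = sin(π/87) = 0.0361024  (since 1−cos² = sin²).
ω* = 2/(1+0.0361024) = 1.930311
[ρ_SOR] ω* − 1 = 0.930311.

ω* = 1.930311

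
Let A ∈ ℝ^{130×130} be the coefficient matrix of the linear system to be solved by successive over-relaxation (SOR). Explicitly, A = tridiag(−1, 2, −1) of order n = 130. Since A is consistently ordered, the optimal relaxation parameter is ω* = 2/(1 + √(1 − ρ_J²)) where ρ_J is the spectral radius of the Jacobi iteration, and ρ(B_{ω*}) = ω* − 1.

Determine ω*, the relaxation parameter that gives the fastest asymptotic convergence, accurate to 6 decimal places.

ρ_J = max_k |cos(kπ/131)| = cos(π/131) = 0.999712
√(1 − cos²(π/131)) = sin(π/131) ≈ 0.0239793.
So ω* = 2/1.0239793 = 1.953164 (Young).
ρ_SOR = ω* − 1 = 1.953164 − 1 = 0.953164.

ω* = 1.953164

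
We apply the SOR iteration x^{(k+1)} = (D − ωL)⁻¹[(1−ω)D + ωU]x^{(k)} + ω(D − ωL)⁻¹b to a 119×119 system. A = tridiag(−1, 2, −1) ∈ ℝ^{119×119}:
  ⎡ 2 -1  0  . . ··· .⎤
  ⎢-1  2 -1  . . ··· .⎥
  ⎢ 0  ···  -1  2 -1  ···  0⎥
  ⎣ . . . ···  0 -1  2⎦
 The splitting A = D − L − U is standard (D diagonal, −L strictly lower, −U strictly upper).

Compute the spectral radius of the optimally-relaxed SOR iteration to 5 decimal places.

ρ_SOR = 0.94898

ρ_J = max_k |cos(kπ/120)| = cos(π/120) = 0.99966
root = sin(π/120) = 0.026177  (since 1−cos² = sin²).
ω* = 2/(1 + 0.026177) = 2/1.026177 = 1.94898.
ρ(B_{ω*}) = ω*−1 = 0.94898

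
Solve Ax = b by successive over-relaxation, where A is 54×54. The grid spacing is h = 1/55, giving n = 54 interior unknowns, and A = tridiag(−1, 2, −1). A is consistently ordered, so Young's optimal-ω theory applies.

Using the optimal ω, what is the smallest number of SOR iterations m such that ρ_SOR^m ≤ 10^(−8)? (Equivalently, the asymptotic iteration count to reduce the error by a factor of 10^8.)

m = 162

spectrum of D⁻¹(L+U) = {cos(kπ/55) : 1≤k≤54}; ρ_J = cos(π/55) = 0.9983691.
1 − cos²(π/55) = sin²(π/55) ⇒ √(1−ρ_J²) = sin(π/55) = 0.0570888.
Young: ω* = 2/(1+√(1−ρ_J²)) = 2/(1+0.0570888) = 2/1.0570888 = 1.8919886.
ρ_SOR = ω* − 1 = 1.8919886 − 1 = 0.8919886.
m ≥ 8·ln10 / (−ln 0.8919886) = 161.158; smallest integer m = 162.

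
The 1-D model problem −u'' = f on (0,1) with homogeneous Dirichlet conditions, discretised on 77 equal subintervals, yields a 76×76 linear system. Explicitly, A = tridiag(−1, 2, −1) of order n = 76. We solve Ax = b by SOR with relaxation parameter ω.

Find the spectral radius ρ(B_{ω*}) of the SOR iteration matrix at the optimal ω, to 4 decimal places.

B_J for the 76×76 system has eigenvalues cos(kπ/77); ρ_J = cos(π/77) = 0.9992.
√(1−ρ_J²) = |sin(π/77)| = 0.04079
[ω*] 2 ÷ (1 + 0.04079) = 2 ÷ 1.04079 = 1.9216.
and ρ(B_{ω*}) = 1.9216 − 1 = 0.9216.

ρ_SOR = 0.9216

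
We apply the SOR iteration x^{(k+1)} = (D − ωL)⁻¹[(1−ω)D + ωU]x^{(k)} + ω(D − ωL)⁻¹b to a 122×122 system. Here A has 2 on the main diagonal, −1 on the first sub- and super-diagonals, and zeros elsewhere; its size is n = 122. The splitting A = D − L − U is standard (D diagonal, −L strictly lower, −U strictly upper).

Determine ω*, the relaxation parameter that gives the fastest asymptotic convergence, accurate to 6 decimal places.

spectrum of D⁻¹(L+U) = {cos(kπ/123) : 1≤k≤122}; ρ_J = cos(π/123) = 0.999674.
√(1 − cos²(π/123)) = sin(π/123) ≈ 0.0255386.
So ω* = 2/1.0255386 = 1.950195 (Young).
ρ(B_{ω*}) = ω*−1 = 0.950195

ω* = 1.950195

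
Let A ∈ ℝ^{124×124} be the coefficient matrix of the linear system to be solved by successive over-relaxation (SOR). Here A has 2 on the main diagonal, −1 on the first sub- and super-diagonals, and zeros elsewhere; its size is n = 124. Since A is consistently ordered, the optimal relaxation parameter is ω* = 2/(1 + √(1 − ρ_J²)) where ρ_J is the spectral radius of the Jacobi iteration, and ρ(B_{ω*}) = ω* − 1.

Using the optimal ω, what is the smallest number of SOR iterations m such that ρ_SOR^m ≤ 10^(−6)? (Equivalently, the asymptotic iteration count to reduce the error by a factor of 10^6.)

ρ_J = max_k |cos(kπ/125)| = cos(π/125) = 0.9996842
√(1−ρ_J²) = |sin(π/125)| = 0.0251301
So ω* = 2/1.0251301 = 1.9509719 (Young).
Hence ρ(B_{ω*}) = 1.9509719 − 1 = 0.9509719.
Need (0.9509719)^m ≤ 10^(−6): m ≥ 6·ln10/|ln 0.9509719| = 13.8155/0.0502708 = 274.822 ⇒ m = 275.

m = 275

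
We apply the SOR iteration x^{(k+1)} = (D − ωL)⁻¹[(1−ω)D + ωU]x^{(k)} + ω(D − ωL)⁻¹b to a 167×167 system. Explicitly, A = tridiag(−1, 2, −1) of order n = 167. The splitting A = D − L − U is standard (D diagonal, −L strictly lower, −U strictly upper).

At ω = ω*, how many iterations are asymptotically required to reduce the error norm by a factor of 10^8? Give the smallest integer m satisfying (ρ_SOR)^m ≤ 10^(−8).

m = 493

With n=167, ρ(Jacobi) = cos(π/168) = 0.9998252.
√(1−ρ_J²) = |sin(π/168)| = 0.0186989
[ω*] 2 ÷ (1 + 0.0186989) = 2 ÷ 1.0186989 = 1.9632887.
[ρ_SOR] ω* − 1 = 0.9632887.
8·ln10 = 18.4207; −ln(0.9632887) = 0.0374021; m = ⌈18.4207/0.0374021⌉ = ⌈492.504⌉ = 493.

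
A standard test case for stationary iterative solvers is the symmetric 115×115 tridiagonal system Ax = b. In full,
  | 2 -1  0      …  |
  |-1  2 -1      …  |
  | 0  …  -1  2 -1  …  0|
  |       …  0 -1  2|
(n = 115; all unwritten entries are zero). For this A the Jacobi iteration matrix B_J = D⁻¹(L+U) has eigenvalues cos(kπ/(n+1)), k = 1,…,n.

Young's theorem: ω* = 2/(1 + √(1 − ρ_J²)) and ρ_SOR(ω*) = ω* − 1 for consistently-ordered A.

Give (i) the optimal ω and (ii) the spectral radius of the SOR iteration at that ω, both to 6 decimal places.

ω* = 1.947269, ρ_SOR = 0.947269

½·tridiag(1,0,1) at n=115: λ_k = cos(kπ/116); max |λ| at k=1 ⇒ ρ_J = cos(π/116) ≈ 0.999633.
√(1 − cos²(π/116)) = sin(π/116) ≈ 0.0270794.
Young: ω* = 2/(1+√(1−ρ_J²)) = 2/(1+0.0270794) = 2/1.0270794 = 1.947269.
Hence ρ(B_{ω*}) = 1.947269 − 1 = 0.947269.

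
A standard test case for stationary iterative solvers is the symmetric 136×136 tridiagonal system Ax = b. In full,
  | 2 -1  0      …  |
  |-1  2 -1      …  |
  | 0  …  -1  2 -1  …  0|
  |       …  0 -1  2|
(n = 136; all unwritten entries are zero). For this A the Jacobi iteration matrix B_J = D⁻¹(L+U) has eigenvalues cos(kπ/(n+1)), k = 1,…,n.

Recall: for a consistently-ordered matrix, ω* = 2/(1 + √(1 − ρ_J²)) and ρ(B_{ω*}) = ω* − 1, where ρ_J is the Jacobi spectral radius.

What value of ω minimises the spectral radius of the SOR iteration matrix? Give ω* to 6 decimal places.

ω* = 1.955169

With n=136, ρ(Jacobi) = cos(π/137) = 0.999737.
√(1−ρ_J²) = |sin(π/137)| = 0.0229293
ω* = 2/(1+0.0229293) = 1.955169
Hence ρ(B_{ω*}) = 1.955169 − 1 = 0.955169.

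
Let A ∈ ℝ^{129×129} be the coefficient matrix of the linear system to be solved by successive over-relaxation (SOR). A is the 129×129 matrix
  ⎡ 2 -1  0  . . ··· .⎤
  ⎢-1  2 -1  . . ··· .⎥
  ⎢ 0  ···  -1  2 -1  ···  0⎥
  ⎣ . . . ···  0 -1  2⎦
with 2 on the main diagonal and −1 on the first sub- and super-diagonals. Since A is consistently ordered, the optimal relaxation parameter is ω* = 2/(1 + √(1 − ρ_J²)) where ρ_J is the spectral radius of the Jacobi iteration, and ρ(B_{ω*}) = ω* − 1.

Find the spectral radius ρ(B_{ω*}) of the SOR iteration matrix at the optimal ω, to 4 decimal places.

B_J for the 129×129 system has eigenvalues cos(kπ/130); ρ_J = cos(π/130) = 0.9997.
√(1−ρ_J²) simplifies to sin(π/130) = 0.02416.
Then 2/(1+√(1−ρ_J²)) = 2/(1+0.02416); ω* = 2/1.02416 = 1.9528.
and ρ(B_{ω*}) = 1.9528 − 1 = 0.9528.

ρ_SOR = 0.9528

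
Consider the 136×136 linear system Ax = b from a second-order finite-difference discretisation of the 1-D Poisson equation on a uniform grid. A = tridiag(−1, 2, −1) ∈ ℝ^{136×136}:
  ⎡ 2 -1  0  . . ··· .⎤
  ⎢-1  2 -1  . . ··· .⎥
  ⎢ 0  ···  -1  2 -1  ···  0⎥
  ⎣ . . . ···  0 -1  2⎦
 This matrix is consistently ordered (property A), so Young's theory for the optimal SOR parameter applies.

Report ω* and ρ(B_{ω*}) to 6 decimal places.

B_J for the 136×136 system has eigenvalues cos(kπ/137); ρ_J = cos(π/137) = 0.999737.
√(1 − cos²(π/137)) = sin(π/137) ≈ 0.0229293.
Young: ω* = 2/(1+√(1−ρ_J²)) = 2/(1+0.0229293) = 2/1.0229293 = 1.955169.
Hence ρ(B_{ω*}) = 1.955169 − 1 = 0.955169.

ω* = 1.955169, ρ_SOR = 0.955169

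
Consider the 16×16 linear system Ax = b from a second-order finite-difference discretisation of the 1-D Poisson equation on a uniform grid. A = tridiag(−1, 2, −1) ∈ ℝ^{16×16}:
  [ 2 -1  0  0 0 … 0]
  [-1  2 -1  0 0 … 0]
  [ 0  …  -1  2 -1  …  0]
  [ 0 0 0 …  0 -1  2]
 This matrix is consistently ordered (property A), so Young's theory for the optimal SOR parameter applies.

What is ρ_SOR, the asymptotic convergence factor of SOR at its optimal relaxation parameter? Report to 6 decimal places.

ρ_SOR = 0.689547

B_J for the 16×16 system has eigenvalues cos(kπ/17); ρ_J = cos(π/17) = 0.982973.
√(1−ρ_J²) = |sin(π/17)| = 0.1837495
ω* = 2/(1+0.1837495) = 1.689547
ρ(B_{ω*}) = ω*−1 = 0.689547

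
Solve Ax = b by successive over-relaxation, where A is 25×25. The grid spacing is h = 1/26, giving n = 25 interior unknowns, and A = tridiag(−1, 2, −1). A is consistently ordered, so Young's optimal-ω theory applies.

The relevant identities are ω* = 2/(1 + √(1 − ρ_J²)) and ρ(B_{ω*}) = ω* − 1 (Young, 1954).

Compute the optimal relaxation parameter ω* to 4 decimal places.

B_J for the 25×25 system has eigenvalues cos(kπ/26); ρ_J = cos(π/26) = 0.9927.
√(1 − cos²(π/26)) = sin(π/26) ≈ 0.12054.
ω* = 2/(1 + 0.12054) = 2/1.12054 = 1.7849.
[ρ_SOR] ω* − 1 = 0.7849.

ω* = 1.7849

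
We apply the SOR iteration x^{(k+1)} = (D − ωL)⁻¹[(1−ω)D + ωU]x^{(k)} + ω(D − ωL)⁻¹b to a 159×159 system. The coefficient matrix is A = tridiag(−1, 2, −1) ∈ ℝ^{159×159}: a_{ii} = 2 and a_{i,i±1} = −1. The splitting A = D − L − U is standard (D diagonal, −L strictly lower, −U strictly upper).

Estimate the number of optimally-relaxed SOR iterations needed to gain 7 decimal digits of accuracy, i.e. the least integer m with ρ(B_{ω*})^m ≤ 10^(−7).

m = 411

n=159: λ(B_J) = 1 − λ(A)/2 = cos(kπ/160); k=1 gives ρ_J = 0.9998072.
√(1 − cos²(π/160)) = sin(π/160) ≈ 0.0196337.
So ω* = 2/1.0196337 = 1.9614887 (Young).
Hence ρ(B_{ω*}) = 1.9614887 − 1 = 0.9614887.
(0.9614887)^m ≤ 10^{−7}  ⇒  m·ln(0.9614887) ≤ −7·ln10  ⇒  m ≥ 410.417  ⇒  m = 411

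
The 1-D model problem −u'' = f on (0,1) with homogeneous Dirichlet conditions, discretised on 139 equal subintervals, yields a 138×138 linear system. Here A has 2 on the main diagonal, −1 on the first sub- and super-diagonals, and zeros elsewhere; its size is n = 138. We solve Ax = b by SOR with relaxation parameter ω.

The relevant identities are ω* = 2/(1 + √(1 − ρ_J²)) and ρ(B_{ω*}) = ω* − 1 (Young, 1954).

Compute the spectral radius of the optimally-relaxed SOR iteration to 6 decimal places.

ρ_SOR = 0.955800

[ρ_J] n=138: ρ(B_J) = cos(π/(n+1)) = cos(π/139) = 0.999745.
√(1−ρ_J²) = |sin(π/139)| = 0.0225995
Young: ω* = 2/(1+√(1−ρ_J²)) = 2/(1+0.0225995) = 2/1.0225995 = 1.955800.
and ρ(B_{ω*}) = 1.955800 − 1 = 0.955800.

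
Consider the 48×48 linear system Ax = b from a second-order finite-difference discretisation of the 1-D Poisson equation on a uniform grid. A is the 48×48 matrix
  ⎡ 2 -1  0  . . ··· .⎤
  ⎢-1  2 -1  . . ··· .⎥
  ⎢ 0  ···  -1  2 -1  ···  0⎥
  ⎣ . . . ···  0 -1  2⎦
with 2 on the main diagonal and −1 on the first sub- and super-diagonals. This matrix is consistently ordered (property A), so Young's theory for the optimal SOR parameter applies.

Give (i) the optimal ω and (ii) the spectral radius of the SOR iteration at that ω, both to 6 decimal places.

½·tridiag(1,0,1) at n=48: λ_k = cos(kπ/49); max |λ| at k=1 ⇒ ρ_J = cos(π/49) ≈ 0.997945.
√(1−ρ_J²) simplifies to sin(π/49) = 0.0640702.
[ω*] 2 ÷ (1 + 0.0640702) = 2 ÷ 1.0640702 = 1.879575.
ρ_SOR = ω* − 1 ≈ 0.879575.

ω* = 1.879575, ρ_SOR = 0.879575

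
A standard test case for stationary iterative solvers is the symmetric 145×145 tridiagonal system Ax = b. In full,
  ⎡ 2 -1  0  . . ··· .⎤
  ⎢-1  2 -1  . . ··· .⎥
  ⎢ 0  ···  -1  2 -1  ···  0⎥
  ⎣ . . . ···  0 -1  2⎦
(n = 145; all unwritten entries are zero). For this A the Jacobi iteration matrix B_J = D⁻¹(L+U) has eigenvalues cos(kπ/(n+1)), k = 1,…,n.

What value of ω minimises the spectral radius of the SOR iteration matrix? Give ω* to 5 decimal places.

[ρ_J] n=145: ρ(B_J) = cos(π/(n+1)) = cos(π/146) = 0.99977.
√(1 − cos²(π/146)) = sin(π/146) ≈ 0.021516.
Then 2/(1+√(1−ρ_J²)) = 2/(1+0.021516); ω* = 2/1.021516 = 1.95787.
[ρ_SOR] ω* − 1 = 0.95787.

ω* = 1.95787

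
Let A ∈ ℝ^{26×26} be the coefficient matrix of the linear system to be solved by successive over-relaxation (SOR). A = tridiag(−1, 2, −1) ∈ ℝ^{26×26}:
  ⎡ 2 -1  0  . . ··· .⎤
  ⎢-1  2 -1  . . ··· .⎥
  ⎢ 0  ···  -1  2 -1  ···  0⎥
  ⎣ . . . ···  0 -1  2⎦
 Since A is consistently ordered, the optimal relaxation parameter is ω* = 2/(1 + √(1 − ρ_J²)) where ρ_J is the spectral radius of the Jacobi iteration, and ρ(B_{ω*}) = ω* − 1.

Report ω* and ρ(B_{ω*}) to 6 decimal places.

ω* = 1.791966, ρ_SOR = 0.791966

n=26: λ(B_J) = 1 − λ(A)/2 = cos(kπ/27); k=1 gives ρ_J = 0.993238.
1 − cos²(π/27) = sin²(π/27) ⇒ √(1−ρ_J²) = sin(π/27) = 0.1160929.
So ω* = 2/1.1160929 = 1.791966 (Young).
At ω = 1.791966 every |λ(B_ω)| = ω−1, so ρ_SOR = 0.791966.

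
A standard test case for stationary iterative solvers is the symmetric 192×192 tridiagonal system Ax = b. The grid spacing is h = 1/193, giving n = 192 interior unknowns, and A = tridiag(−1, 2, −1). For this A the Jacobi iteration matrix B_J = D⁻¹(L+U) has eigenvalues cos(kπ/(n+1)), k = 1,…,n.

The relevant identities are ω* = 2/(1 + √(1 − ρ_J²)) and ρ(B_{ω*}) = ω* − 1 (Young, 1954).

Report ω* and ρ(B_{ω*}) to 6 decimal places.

ω* = 1.967967, ρ_SOR = 0.967967

½·tridiag(1,0,1) at n=192: λ_k = cos(kπ/193); max |λ| at k=1 ⇒ ρ_J = cos(π/193) ≈ 0.999868.
√(1 − cos²(π/193)) = sin(π/193) ≈ 0.0162770.
Young: ω* = 2/(1+√(1−ρ_J²)) = 2/(1+0.0162770) = 2/1.0162770 = 1.967967.
ρ_SOR = ω* − 1 ≈ 0.967967.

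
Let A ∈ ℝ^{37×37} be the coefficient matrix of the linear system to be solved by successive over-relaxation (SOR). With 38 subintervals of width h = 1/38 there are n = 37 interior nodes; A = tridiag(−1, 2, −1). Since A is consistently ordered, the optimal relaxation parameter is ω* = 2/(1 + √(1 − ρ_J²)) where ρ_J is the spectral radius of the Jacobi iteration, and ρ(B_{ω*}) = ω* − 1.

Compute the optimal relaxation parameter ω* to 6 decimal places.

½·tridiag(1,0,1) at n=37: λ_k = cos(kπ/38); max |λ| at k=1 ⇒ ρ_J = cos(π/38) ≈ 0.996584.
√(1−ρ_J²) simplifies to sin(π/38) = 0.0825793.
ω* = 2/(1 + 0.0825793) = 2/1.0825793 = 1.847440.
Hence ρ(B_{ω*}) = 1.847440 − 1 = 0.847440.

ω* = 1.847440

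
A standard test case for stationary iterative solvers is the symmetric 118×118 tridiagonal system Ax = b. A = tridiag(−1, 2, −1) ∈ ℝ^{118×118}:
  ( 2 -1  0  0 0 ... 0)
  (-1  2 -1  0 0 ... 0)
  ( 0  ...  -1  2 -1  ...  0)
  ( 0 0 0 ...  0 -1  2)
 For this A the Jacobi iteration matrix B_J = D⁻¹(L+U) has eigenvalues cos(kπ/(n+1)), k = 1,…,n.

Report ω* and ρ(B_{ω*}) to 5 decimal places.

ω* = 1.94856, ρ_SOR = 0.94856

n=118: λ(B_J) = 1 − λ(A)/2 = cos(kπ/119); k=1 gives ρ_J = 0.99965.
√(1−ρ_J²) simplifies to sin(π/119) = 0.026397.
Young: ω* = 2/(1+√(1−ρ_J²)) = 2/(1+0.026397) = 2/1.026397 = 1.94856.
Hence ρ(B_{ω*}) = 1.94856 − 1 = 0.94856.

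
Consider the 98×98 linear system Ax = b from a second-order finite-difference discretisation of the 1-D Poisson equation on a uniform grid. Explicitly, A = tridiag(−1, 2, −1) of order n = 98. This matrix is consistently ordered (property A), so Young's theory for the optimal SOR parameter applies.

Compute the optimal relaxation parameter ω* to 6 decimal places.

ω* = 1.938496

B_J for the 98×98 system has eigenvalues cos(kπ/99); ρ_J = cos(π/99) = 0.999497.
root = sin(π/99) = 0.0317279  (since 1−cos² = sin²).
ω* = 2 / (1 + 0.0317279) = 2 / 1.0317279 ≈ 1.938496.
ρ(B_{ω*}) = ω*−1 = 0.938496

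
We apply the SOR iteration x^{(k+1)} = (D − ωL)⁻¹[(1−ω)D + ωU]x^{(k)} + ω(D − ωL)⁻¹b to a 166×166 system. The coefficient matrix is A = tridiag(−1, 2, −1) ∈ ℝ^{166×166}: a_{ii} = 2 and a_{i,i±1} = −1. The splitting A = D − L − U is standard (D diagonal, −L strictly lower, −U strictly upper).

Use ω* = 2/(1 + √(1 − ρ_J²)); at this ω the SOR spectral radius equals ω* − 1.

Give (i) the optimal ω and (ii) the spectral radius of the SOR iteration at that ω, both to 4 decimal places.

ω* = 1.9631, ρ_SOR = 0.9631

[ρ_J] n=166: ρ(B_J) = cos(π/(n+1)) = cos(π/167) = 0.9998.
√(1 − cos²(π/167)) = sin(π/167) ≈ 0.01881.
So ω* = 2/1.01881 = 1.9631 (Young).
and ρ(B_{ω*}) = 1.9631 − 1 = 0.9631.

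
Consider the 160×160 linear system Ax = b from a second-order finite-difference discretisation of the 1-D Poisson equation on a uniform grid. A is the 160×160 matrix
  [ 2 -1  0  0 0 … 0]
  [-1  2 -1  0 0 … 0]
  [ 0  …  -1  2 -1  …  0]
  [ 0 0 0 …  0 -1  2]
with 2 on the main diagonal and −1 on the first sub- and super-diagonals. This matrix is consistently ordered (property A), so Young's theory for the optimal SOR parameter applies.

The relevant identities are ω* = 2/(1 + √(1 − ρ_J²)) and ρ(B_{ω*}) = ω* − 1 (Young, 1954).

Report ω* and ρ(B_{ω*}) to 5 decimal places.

ω* = 1.96172, ρ_SOR = 0.96172

B_J for the 160×160 system has eigenvalues cos(kπ/161); ρ_J = cos(π/161) = 0.99981.
√(1−ρ_J²) simplifies to sin(π/161) = 0.019512.
So ω* = 2/1.019512 = 1.96172 (Young).
ρ(B_{ω*}) = ω*−1 = 0.96172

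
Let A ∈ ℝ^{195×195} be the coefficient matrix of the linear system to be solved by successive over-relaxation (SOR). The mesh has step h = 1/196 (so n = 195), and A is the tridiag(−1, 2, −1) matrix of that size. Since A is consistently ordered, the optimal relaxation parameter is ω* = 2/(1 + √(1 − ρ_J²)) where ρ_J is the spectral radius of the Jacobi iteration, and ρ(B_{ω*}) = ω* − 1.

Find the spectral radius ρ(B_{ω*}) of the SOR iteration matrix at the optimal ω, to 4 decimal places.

spectrum of D⁻¹(L+U) = {cos(kπ/196) : 1≤k≤195}; ρ_J = cos(π/196) = 0.9999.
1 − cos²(π/196) = sin²(π/196) ⇒ √(1−ρ_J²) = sin(π/196) = 0.01603.
ω* = 2/(1+0.01603) = 1.9684
ρ_SOR = ω* − 1 ≈ 0.9684.

ρ_SOR = 0.9684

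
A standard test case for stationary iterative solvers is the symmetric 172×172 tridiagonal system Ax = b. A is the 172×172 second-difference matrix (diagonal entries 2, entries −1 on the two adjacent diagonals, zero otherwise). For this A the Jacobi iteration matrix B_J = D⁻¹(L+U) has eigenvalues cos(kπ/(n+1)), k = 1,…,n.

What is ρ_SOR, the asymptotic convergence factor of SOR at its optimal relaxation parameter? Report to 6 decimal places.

B_J for the 172×172 system has eigenvalues cos(kπ/173); ρ_J = cos(π/173) = 0.999835.
1 − cos²(π/173) = sin²(π/173) ⇒ √(1−ρ_J²) = sin(π/173) = 0.0181585.
Then 2/(1+√(1−ρ_J²)) = 2/(1+0.0181585); ω* = 2/1.0181585 = 1.964331.
[ρ_SOR] ω* − 1 = 0.964331.

ρ_SOR = 0.964331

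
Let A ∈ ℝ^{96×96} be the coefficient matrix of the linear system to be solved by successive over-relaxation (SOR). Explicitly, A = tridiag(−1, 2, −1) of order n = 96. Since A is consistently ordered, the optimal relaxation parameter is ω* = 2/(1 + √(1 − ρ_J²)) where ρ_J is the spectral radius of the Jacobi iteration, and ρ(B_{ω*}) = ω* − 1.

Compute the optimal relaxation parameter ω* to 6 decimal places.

ω* = 1.937268

ρ_J = max_k |cos(kπ/97)| = cos(π/97) = 0.999476
√(1−ρ_J²) = |sin(π/97)| = 0.0323819
Young: ω* = 2/(1+√(1−ρ_J²)) = 2/(1+0.0323819) = 2/1.0323819 = 1.937268.
ρ_SOR = ω* − 1 = 1.937268 − 1 = 0.937268.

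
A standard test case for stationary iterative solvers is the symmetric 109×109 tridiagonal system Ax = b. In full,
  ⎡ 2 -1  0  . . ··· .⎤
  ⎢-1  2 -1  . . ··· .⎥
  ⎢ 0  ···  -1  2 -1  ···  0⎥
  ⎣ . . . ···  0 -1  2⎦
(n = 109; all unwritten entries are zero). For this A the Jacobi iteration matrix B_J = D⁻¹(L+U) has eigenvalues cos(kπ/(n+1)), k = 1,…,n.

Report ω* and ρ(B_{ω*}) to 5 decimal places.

ω* = 1.94447, ρ_SOR = 0.94447

[ρ_J] n=109: ρ(B_J) = cos(π/(n+1)) = cos(π/110) = 0.99959.
√(1 − cos²(π/110)) = sin(π/110) ≈ 0.028556.
ω* = 2/(1 + 0.028556) = 2/1.028556 = 1.94447.
ρ(B_{ω*}) = ω*−1 = 0.94447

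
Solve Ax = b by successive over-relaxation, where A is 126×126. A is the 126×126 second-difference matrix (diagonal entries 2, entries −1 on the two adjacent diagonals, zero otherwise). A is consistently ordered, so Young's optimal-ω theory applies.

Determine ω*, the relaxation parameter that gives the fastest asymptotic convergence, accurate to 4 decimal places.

[ρ_J] n=126: ρ(B_J) = cos(π/(n+1)) = cos(π/127) = 0.9997.
√(1 − cos²(π/127)) = sin(π/127) ≈ 0.02473.
ω* = 2 / (1 + 0.02473) = 2 / 1.02473 ≈ 1.9517.
and ρ(B_{ω*}) = 1.9517 − 1 = 0.9517.

ω* = 1.9517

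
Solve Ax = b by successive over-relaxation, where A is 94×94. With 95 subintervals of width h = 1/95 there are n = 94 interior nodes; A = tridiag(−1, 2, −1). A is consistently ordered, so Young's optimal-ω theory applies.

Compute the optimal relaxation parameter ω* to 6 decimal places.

½·tridiag(1,0,1) at n=94: λ_k = cos(kπ/95); max |λ| at k=1 ⇒ ρ_J = cos(π/95) ≈ 0.999453.
√(1−ρ_J²) = |sin(π/95)| = 0.0330634
[ω*] 2 ÷ (1 + 0.0330634) = 2 ÷ 1.0330634 = 1.935990.
At ω = 1.935990 every |λ(B_ω)| = ω−1, so ρ_SOR = 0.935990.

ω* = 1.935990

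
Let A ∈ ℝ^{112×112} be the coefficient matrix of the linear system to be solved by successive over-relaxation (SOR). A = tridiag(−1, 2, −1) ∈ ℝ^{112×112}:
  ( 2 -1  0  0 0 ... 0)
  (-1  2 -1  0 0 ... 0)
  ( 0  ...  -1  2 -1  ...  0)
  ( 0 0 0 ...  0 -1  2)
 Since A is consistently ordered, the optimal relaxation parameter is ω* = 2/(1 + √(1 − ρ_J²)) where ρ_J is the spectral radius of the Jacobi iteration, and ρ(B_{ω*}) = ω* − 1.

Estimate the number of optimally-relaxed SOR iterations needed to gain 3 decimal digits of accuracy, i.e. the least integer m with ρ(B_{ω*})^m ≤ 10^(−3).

spectrum of D⁻¹(L+U) = {cos(kπ/113) : 1≤k≤112}; ρ_J = cos(π/113) = 0.9996136.
√(1−ρ_J²) = |sin(π/113)| = 0.0277981
[ω*] 2 ÷ (1 + 0.0277981) = 2 ÷ 1.0277981 = 1.9459075.
ρ_SOR = ω* − 1 ≈ 0.9459075.
ρ_SOR^m ≤ 10^(−3) ⇔ m ≥ 3·ln10/(−ln 0.9459075) = 6.90776/0.0556105 = 124.217; m = ⌈124.217⌉ = 125.

m = 125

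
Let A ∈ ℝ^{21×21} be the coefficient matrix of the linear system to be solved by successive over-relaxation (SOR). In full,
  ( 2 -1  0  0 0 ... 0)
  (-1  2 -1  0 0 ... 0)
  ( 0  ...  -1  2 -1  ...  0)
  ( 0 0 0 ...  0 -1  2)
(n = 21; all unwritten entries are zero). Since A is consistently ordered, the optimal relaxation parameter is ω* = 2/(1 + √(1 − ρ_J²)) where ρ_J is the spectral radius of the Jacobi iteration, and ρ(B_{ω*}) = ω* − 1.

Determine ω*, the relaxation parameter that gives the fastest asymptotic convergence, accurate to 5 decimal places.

[ρ_J] n=21: ρ(B_J) = cos(π/(n+1)) = cos(π/22) = 0.98982.
√(1−ρ_J²) simplifies to sin(π/22) = 0.142315.
Young: ω* = 2/(1+√(1−ρ_J²)) = 2/(1+0.142315) = 2/1.142315 = 1.75083.
At ω = 1.75083 every |λ(B_ω)| = ω−1, so ρ_SOR = 0.75083.

ω* = 1.75083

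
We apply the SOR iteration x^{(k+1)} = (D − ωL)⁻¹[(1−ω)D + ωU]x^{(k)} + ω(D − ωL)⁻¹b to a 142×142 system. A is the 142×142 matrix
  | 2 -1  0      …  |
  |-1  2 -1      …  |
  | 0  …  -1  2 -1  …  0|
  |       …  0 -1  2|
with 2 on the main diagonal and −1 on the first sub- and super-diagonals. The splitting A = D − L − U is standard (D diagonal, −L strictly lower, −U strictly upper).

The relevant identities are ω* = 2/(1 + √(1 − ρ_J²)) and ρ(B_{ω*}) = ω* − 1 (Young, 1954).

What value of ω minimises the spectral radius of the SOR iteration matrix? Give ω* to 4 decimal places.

[ρ_J] n=142: ρ(B_J) = cos(π/(n+1)) = cos(π/143) = 0.9998.
√(1−ρ_J²) = |sin(π/143)| = 0.02197
[ω*] 2 ÷ (1 + 0.02197) = 2 ÷ 1.02197 = 1.9570.
ρ_SOR = ω* − 1 ≈ 0.9570.

ω* = 1.9570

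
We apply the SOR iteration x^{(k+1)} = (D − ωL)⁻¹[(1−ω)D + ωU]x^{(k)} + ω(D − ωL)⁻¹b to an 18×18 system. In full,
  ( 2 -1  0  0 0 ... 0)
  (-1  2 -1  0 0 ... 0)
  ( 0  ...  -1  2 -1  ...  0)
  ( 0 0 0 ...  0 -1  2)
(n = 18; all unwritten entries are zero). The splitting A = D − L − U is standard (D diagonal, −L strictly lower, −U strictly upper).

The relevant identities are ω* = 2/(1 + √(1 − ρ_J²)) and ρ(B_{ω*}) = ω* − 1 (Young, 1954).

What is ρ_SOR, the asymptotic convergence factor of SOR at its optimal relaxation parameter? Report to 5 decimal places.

spectrum of D⁻¹(L+U) = {cos(kπ/19) : 1≤k≤18}; ρ_J = cos(π/19) = 0.98636.
√(1 − cos²(π/19)) = sin(π/19) ≈ 0.164595.
ω* = 2/(1 + 0.164595) = 2/1.164595 = 1.71734.
ρ_SOR = ω* − 1 ≈ 0.71734.

ρ_SOR = 0.71734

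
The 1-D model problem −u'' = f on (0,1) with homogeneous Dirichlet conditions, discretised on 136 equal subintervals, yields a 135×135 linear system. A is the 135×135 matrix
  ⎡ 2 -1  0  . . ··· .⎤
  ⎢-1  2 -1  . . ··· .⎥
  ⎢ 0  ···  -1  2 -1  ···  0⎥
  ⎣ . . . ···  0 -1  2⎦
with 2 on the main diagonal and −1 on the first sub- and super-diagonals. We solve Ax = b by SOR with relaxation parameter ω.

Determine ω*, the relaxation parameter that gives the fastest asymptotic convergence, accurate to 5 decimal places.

B_J for the 135×135 system has eigenvalues cos(kπ/136); ρ_J = cos(π/136) = 0.99973.
1 − cos²(π/136) = sin²(π/136) ⇒ √(1−ρ_J²) = sin(π/136) = 0.023098.
So ω* = 2/1.023098 = 1.95485 (Young).
At ω = 1.95485 every |λ(B_ω)| = ω−1, so ρ_SOR = 0.95485.

ω* = 1.95485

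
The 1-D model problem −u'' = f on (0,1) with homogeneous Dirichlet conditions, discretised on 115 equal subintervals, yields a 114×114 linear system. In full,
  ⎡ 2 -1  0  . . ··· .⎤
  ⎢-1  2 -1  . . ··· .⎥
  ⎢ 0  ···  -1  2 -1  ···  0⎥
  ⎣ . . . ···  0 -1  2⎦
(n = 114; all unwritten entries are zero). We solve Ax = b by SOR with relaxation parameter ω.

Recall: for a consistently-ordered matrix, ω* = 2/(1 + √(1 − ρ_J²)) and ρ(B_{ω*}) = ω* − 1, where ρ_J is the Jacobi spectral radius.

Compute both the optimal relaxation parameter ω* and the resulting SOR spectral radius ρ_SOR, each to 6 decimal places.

ω* = 1.946823, ρ_SOR = 0.946823

spectrum of D⁻¹(L+U) = {cos(kπ/115) : 1≤k≤114}; ρ_J = cos(π/115) = 0.999627.
√(1−ρ_J²) = |sin(π/115)| = 0.0273148
Young: ω* = 2/(1+√(1−ρ_J²)) = 2/(1+0.0273148) = 2/1.0273148 = 1.946823.
[ρ_SOR] ω* − 1 = 0.946823.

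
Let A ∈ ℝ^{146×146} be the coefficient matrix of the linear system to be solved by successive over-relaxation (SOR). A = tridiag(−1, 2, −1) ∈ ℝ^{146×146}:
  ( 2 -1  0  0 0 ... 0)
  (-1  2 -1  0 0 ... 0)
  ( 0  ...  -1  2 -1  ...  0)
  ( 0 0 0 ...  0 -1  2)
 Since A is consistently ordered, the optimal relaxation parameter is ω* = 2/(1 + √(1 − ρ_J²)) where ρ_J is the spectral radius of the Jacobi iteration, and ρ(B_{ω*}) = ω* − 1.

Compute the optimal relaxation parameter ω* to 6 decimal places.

spectrum of D⁻¹(L+U) = {cos(kπ/147) : 1≤k≤146}; ρ_J = cos(π/147) = 0.999772.
1 − cos²(π/147) = sin²(π/147) ⇒ √(1−ρ_J²) = sin(π/147) = 0.0213698.
ω* = 2 / (1 + 0.0213698) = 2 / 1.0213698 ≈ 1.958155.
ρ(B_{ω*}) = ω*−1 = 0.958155

ω* = 1.958155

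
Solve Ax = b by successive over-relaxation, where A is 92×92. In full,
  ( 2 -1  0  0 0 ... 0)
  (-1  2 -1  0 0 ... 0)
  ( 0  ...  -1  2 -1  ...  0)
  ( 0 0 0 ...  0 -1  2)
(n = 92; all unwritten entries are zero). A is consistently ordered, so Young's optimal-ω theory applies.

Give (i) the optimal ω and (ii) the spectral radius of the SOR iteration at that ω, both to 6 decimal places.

ρ_J = max_k |cos(kπ/93)| = cos(π/93) = 0.999429
root = sin(π/93) = 0.0337741  (since 1−cos² = sin²).
So ω* = 2/1.0337741 = 1.934659 (Young).
Hence ρ(B_{ω*}) = 1.934659 − 1 = 0.934659.

ω* = 1.934659, ρ_SOR = 0.934659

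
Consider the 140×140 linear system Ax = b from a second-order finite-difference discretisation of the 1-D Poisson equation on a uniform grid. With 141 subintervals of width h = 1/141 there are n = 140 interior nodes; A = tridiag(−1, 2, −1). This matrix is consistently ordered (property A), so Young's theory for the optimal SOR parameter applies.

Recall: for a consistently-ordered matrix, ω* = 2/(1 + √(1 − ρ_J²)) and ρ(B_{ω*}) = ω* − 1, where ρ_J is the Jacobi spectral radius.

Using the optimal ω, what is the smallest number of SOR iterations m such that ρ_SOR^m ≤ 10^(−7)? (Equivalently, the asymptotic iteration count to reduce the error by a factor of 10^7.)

½·tridiag(1,0,1) at n=140: λ_k = cos(kπ/141); max |λ| at k=1 ⇒ ρ_J = cos(π/141) ≈ 0.9997518.
root = sin(π/141) = 0.0222790  (since 1−cos² = sin²).
Young: ω* = 2/(1+√(1−ρ_J²)) = 2/(1+0.0222790) = 2/1.0222790 = 1.9564131.
and ρ(B_{ω*}) = 1.9564131 − 1 = 0.9564131.
For 7 digits: m = 7·ln10 / (−ln 0.9564131) = 16.1181/0.0445653 = 361.674; round up → m = 362.

m = 362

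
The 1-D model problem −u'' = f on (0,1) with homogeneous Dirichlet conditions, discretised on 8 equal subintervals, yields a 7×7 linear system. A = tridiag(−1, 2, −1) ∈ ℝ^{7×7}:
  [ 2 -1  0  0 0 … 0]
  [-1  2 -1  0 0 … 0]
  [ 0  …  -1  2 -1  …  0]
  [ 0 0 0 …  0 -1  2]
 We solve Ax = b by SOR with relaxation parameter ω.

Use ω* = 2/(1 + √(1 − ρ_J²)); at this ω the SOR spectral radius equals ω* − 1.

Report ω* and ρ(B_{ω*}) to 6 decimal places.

ω* = 1.446463, ρ_SOR = 0.446463

ρ_J = max_k |cos(kπ/8)| = cos(π/8) = 0.923880
root = sin(π/8) = 0.3826834  (since 1−cos² = sin²).
Then 2/(1+√(1−ρ_J²)) = 2/(1+0.3826834); ω* = 2/1.3826834 = 1.446463.
Hence ρ(B_{ω*}) = 1.446463 − 1 = 0.446463.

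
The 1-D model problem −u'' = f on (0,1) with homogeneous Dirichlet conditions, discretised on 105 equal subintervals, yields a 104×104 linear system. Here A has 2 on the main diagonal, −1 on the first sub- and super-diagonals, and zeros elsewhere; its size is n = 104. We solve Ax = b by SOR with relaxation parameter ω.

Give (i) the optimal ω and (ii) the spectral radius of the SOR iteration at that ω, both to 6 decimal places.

ω* = 1.941907, ρ_SOR = 0.941907

ρ_J = max_k |cos(kπ/105)| = cos(π/105) = 0.999552
1 − cos²(π/105) = sin²(π/105) ⇒ √(1−ρ_J²) = sin(π/105) = 0.0299155.
Then 2/(1+√(1−ρ_J²)) = 2/(1+0.0299155); ω* = 2/1.0299155 = 1.941907.
ρ(B_{ω*}) = ω*−1 = 0.941907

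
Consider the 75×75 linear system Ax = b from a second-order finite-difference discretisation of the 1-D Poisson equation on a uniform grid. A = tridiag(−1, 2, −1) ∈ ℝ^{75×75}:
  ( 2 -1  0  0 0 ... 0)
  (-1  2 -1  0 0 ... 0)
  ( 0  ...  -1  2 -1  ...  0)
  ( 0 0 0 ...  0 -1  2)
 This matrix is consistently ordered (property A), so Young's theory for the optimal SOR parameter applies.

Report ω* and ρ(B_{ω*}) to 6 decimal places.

ω* = 1.920630, ρ_SOR = 0.920630

n=75: λ(B_J) = 1 − λ(A)/2 = cos(kπ/76); k=1 gives ρ_J = 0.999146.
√(1−ρ_J²) simplifies to sin(π/76) = 0.0413250.
ω* = 2/(1+0.0413250) = 1.920630
ρ_SOR = ω* − 1 ≈ 0.920630.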